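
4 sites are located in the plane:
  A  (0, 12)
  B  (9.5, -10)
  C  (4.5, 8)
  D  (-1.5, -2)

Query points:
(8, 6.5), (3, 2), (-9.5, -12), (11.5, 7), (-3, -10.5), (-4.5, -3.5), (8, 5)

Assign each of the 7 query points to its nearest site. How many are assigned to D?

(8, 6.5) — d² to each: A:94.25, B:274.5, C:14.5, D:162.5 → nearest is C
(3, 2) — d² to each: A:109, B:186.25, C:38.25, D:36.25 → nearest is D
(-9.5, -12) — d² to each: A:666.25, B:365, C:596, D:164 → nearest is D
(11.5, 7) — d² to each: A:157.25, B:293, C:50, D:250 → nearest is C
(-3, -10.5) — d² to each: A:515.25, B:156.5, C:398.5, D:74.5 → nearest is D
(-4.5, -3.5) — d² to each: A:260.5, B:238.25, C:213.25, D:11.25 → nearest is D
(8, 5) — d² to each: A:113, B:227.25, C:21.25, D:139.25 → nearest is C
4 of the 7 points have D as nearest.

4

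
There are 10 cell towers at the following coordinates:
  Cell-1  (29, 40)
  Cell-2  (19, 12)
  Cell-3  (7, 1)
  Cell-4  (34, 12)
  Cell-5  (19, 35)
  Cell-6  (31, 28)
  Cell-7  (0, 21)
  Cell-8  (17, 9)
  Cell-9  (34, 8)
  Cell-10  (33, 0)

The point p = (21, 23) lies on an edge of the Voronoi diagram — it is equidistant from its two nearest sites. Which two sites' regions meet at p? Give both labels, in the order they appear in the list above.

Cell-2 and Cell-6

Squared distances from p to each site:
d²(p, Cell-1) = 64 + 289 = 353
d²(p, Cell-2) = 4 + 121 = 125
d²(p, Cell-3) = 196 + 484 = 680
d²(p, Cell-4) = 169 + 121 = 290
d²(p, Cell-5) = 4 + 144 = 148
d²(p, Cell-6) = 100 + 25 = 125
d²(p, Cell-7) = 441 + 4 = 445
d²(p, Cell-8) = 16 + 196 = 212
d²(p, Cell-9) = 169 + 225 = 394
d²(p, Cell-10) = 144 + 529 = 673
p is equidistant from Cell-2 and Cell-6 (both at squared distance 125), and every other site is strictly farther — so p lies on the Cell-2–Cell-6 Voronoi edge.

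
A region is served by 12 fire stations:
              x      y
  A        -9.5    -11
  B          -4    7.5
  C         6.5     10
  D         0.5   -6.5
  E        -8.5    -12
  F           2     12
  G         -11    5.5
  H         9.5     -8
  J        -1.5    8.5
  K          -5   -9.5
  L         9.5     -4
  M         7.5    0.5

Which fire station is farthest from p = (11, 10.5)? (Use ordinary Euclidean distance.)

E

Compare squared distances (the ordering matches that of the actual distances):
|pA|² = (11−(-9.5))² + (10.5−(-11))² = 420.25 + 462.25 = 882.5
|pB|² = (11−(-4))² + (10.5−7.5)² = 225 + 9 = 234
|pC|² = (11−6.5)² + (10.5−10)² = 20.25 + 0.25 = 20.5
|pD|² = (11−0.5)² + (10.5−(-6.5))² = 110.25 + 289 = 399.25
|pE|² = (11−(-8.5))² + (10.5−(-12))² = 380.25 + 506.25 = 886.5
|pF|² = (11−2)² + (10.5−12)² = 81 + 2.25 = 83.25
|pG|² = (11−(-11))² + (10.5−5.5)² = 484 + 25 = 509
|pH|² = (11−9.5)² + (10.5−(-8))² = 2.25 + 342.25 = 344.5
|pJ|² = (11−(-1.5))² + (10.5−8.5)² = 156.25 + 4 = 160.25
|pK|² = (11−(-5))² + (10.5−(-9.5))² = 256 + 400 = 656
|pL|² = (11−9.5)² + (10.5−(-4))² = 2.25 + 210.25 = 212.5
|pM|² = (11−7.5)² + (10.5−0.5)² = 12.25 + 100 = 112.25
The largest is to E.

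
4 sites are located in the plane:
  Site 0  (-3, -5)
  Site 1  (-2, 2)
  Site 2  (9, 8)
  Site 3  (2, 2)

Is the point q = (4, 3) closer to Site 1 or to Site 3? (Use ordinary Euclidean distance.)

Compare squared distances:
d²(q, Site 1) = (4−(-2))² + (3−2)² = 36 + 1 = 37
d²(q, Site 3) = (4−2)² + (3−2)² = 4 + 1 = 5
37 > 5, so Site 3 is closer.

Site 3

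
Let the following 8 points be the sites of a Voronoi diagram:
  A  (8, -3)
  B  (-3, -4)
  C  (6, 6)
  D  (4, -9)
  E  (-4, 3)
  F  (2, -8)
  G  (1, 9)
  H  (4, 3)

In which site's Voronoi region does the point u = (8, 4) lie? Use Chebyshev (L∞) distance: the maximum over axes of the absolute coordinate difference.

C

d(u,A) = max(0, 7) = 7
d(u,B) = max(11, 8) = 11
d(u,C) = max(2, 2) = 2
d(u,D) = max(4, 13) = 13
d(u,E) = max(12, 1) = 12
d(u,F) = max(6, 12) = 12
d(u,G) = max(7, 5) = 7
d(u,H) = max(4, 1) = 4
Minimum is at C.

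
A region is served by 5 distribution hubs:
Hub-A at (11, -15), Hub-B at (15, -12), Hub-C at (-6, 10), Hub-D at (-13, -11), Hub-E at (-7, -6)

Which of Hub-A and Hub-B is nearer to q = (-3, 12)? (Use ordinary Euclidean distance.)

Compare squared distances:
d²(q, Hub-A) = (-3−11)² + (12−(-15))² = 196 + 729 = 925
d²(q, Hub-B) = (-3−15)² + (12−(-12))² = 324 + 576 = 900
925 > 900, so Hub-B is closer.

Hub-B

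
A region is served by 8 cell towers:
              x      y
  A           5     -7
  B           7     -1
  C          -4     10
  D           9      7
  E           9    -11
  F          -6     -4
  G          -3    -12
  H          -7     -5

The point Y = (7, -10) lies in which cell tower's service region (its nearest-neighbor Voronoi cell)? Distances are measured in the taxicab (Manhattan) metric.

d(Y,A) = 2 + 3 = 5
d(Y,B) = 0 + 9 = 9
d(Y,C) = 11 + 20 = 31
d(Y,D) = 2 + 17 = 19
d(Y,E) = 2 + 1 = 3
d(Y,F) = 13 + 6 = 19
d(Y,G) = 10 + 2 = 12
d(Y,H) = 14 + 5 = 19
The smallest is to E, so Y lies in the Voronoi region of E.

E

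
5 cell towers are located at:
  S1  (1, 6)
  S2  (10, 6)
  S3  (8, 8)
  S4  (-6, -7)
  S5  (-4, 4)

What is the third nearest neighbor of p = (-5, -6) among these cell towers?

Compare squared distances (the ordering matches that of the actual distances):
|pS1|² = (-5−1)² + (-6−6)² = 36 + 144 = 180
|pS2|² = (-5−10)² + (-6−6)² = 225 + 144 = 369
|pS3|² = (-5−8)² + (-6−8)² = 169 + 196 = 365
|pS4|² = (-5−(-6))² + (-6−(-7))² = 1 + 1 = 2
|pS5|² = (-5−(-4))² + (-6−4)² = 1 + 100 = 101
Sorted ascending: S4, S5, S1, S3, … — the third-nearest is S1.

S1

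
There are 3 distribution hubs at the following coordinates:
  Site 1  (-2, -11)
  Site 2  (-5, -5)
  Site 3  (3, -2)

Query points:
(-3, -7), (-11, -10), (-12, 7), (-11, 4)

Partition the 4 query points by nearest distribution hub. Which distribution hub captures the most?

(-3, -7) — d² to each: Site 1:17, Site 2:8, Site 3:61 → nearest is Site 2
(-11, -10) — d² to each: Site 1:82, Site 2:61, Site 3:260 → nearest is Site 2
(-12, 7) — d² to each: Site 1:424, Site 2:193, Site 3:306 → nearest is Site 2
(-11, 4) — d² to each: Site 1:306, Site 2:117, Site 3:232 → nearest is Site 2
Tally — Site 2:4. Site 2 captures the most (4).

Site 2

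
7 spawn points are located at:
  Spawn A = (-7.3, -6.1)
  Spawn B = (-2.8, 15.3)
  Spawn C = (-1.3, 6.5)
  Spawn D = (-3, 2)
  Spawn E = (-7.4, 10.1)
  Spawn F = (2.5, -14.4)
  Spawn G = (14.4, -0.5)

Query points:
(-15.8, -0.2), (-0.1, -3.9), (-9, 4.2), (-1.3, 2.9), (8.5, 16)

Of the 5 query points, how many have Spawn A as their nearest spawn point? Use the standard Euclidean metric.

1

(-15.8, -0.2) — d² to each: Spawn A:107.06, Spawn B:409.25, Spawn C:255.14, Spawn D:168.68, Spawn E:176.65, Spawn F:536.53, Spawn G:912.13 → nearest is Spawn A
(-0.1, -3.9) — d² to each: Spawn A:56.68, Spawn B:375.93, Spawn C:109.6, Spawn D:43.22, Spawn E:249.29, Spawn F:117.01, Spawn G:221.81 → nearest is Spawn D
(-9, 4.2) — d² to each: Spawn A:108.98, Spawn B:161.65, Spawn C:64.58, Spawn D:40.84, Spawn E:37.37, Spawn F:478.21, Spawn G:569.65 → nearest is Spawn E
(-1.3, 2.9) — d² to each: Spawn A:117, Spawn B:156.01, Spawn C:12.96, Spawn D:3.7, Spawn E:89.05, Spawn F:313.73, Spawn G:258.05 → nearest is Spawn D
(8.5, 16) — d² to each: Spawn A:738.05, Spawn B:128.18, Spawn C:186.29, Spawn D:328.25, Spawn E:287.62, Spawn F:960.16, Spawn G:307.06 → nearest is Spawn B
1 of the 5 points has Spawn A as nearest.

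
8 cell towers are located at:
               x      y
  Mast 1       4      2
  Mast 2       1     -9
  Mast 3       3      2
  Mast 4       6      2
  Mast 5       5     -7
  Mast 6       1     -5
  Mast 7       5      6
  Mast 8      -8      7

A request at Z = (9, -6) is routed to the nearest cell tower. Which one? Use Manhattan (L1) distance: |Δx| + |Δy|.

d(Z, Mast 1) = |9−4| + |-6−2| = 5 + 8 = 13
d(Z, Mast 2) = |9−1| + |-6−(-9)| = 8 + 3 = 11
d(Z, Mast 3) = |9−3| + |-6−2| = 6 + 8 = 14
d(Z, Mast 4) = |9−6| + |-6−2| = 3 + 8 = 11
d(Z, Mast 5) = |9−5| + |-6−(-7)| = 4 + 1 = 5
d(Z, Mast 6) = |9−1| + |-6−(-5)| = 8 + 1 = 9
d(Z, Mast 7) = |9−5| + |-6−6| = 4 + 12 = 16
d(Z, Mast 8) = |9−(-8)| + |-6−7| = 17 + 13 = 30
The smallest is to Mast 5, so Z lies in the Voronoi region of Mast 5.

Mast 5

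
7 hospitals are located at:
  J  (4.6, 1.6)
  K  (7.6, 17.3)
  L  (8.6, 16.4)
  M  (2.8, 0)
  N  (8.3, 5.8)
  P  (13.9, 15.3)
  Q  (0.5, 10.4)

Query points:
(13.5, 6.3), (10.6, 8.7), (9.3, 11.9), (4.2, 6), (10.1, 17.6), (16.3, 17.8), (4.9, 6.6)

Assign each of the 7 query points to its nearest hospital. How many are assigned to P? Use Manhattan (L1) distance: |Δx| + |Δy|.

(13.5, 6.3) — d to each: J:13.6, K:16.9, L:15, M:17, N:5.7, P:9.4, Q:17.1 → nearest is N
(10.6, 8.7) — d to each: J:13.1, K:11.6, L:9.7, M:16.5, N:5.2, P:9.9, Q:11.8 → nearest is N
(9.3, 11.9) — d to each: J:15, K:7.1, L:5.2, M:18.4, N:7.1, P:8, Q:10.3 → nearest is L
(4.2, 6) — d to each: J:4.8, K:14.7, L:14.8, M:7.4, N:4.3, P:19, Q:8.1 → nearest is N
(10.1, 17.6) — d to each: J:21.5, K:2.8, L:2.7, M:24.9, N:13.6, P:6.1, Q:16.8 → nearest is L
(16.3, 17.8) — d to each: J:27.9, K:9.2, L:9.1, M:31.3, N:20, P:4.9, Q:23.2 → nearest is P
(4.9, 6.6) — d to each: J:5.3, K:13.4, L:13.5, M:8.7, N:4.2, P:17.7, Q:8.2 → nearest is N
1 of the 7 points has P as nearest.

1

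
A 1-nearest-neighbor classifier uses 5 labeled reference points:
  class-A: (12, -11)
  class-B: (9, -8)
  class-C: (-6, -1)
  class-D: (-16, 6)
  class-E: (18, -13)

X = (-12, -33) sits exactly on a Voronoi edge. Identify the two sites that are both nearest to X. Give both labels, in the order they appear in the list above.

Squared distances from X to each site:
d²(X, class-A) = (-12−12)² + (-33−(-11))² = 576 + 484 = 1060
d²(X, class-B) = (-12−9)² + (-33−(-8))² = 441 + 625 = 1066
d²(X, class-C) = (-12−(-6))² + (-33−(-1))² = 36 + 1024 = 1060
d²(X, class-D) = (-12−(-16))² + (-33−6)² = 16 + 1521 = 1537
d²(X, class-E) = (-12−18)² + (-33−(-13))² = 900 + 400 = 1300
X is equidistant from class-A and class-C (both at squared distance 1060), and every other site is strictly farther — so X lies on the class-A–class-C Voronoi edge.

class-A and class-C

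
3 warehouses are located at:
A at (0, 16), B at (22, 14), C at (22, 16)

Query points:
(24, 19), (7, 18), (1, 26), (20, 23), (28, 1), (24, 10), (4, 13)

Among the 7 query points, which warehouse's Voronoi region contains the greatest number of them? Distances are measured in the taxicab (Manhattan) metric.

(24, 19) — d to each: A:27, B:7, C:5 → nearest is C
(7, 18) — d to each: A:9, B:19, C:17 → nearest is A
(1, 26) — d to each: A:11, B:33, C:31 → nearest is A
(20, 23) — d to each: A:27, B:11, C:9 → nearest is C
(28, 1) — d to each: A:43, B:19, C:21 → nearest is B
(24, 10) — d to each: A:30, B:6, C:8 → nearest is B
(4, 13) — d to each: A:7, B:19, C:21 → nearest is A
Tally — A:3, B:2, C:2. A captures the most (3).

A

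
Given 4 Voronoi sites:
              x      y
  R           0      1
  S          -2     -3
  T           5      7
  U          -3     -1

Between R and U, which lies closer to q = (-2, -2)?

U

Compare squared distances:
|qR|² = (-2−0)² + (-2−1)² = 4 + 9 = 13
|qU|² = (-2−(-3))² + (-2−(-1))² = 1 + 1 = 2
13 > 2, so U is closer.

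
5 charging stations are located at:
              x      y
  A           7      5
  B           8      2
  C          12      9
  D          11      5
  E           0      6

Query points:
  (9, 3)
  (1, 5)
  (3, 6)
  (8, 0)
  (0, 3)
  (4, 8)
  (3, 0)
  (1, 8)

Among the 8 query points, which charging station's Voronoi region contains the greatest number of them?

(9, 3) — d² to each: A:8, B:2, C:45, D:8, E:90 → nearest is B
(1, 5) — d² to each: A:36, B:58, C:137, D:100, E:2 → nearest is E
(3, 6) — d² to each: A:17, B:41, C:90, D:65, E:9 → nearest is E
(8, 0) — d² to each: A:26, B:4, C:97, D:34, E:100 → nearest is B
(0, 3) — d² to each: A:53, B:65, C:180, D:125, E:9 → nearest is E
(4, 8) — d² to each: A:18, B:52, C:65, D:58, E:20 → nearest is A
(3, 0) — d² to each: A:41, B:29, C:162, D:89, E:45 → nearest is B
(1, 8) — d² to each: A:45, B:85, C:122, D:109, E:5 → nearest is E
Tally — A:1, B:3, E:4. E captures the most (4).

E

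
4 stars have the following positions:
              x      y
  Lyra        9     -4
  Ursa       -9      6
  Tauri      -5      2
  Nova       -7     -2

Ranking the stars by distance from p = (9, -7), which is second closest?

Tauri

Compare squared distances (the ordering matches that of the actual distances):
d²(p, Lyra) = (9−9)² + (-7−(-4))² = 0 + 9 = 9
d²(p, Ursa) = (9−(-9))² + (-7−6)² = 324 + 169 = 493
d²(p, Tauri) = (9−(-5))² + (-7−2)² = 196 + 81 = 277
d²(p, Nova) = (9−(-7))² + (-7−(-2))² = 256 + 25 = 281
Sorted ascending: Lyra, Tauri, Nova, … — the second-nearest is Tauri.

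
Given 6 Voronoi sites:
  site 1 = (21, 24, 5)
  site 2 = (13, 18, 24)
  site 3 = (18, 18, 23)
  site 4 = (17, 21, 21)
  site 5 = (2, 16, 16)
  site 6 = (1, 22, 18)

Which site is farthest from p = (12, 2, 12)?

site 1

Compare squared distances (the ordering matches that of the actual distances):
d²(p, site 1) = (12−21)² + (2−24)² + (12−5)² = 81 + 484 + 49 = 614
d²(p, site 2) = (12−13)² + (2−18)² + (12−24)² = 1 + 256 + 144 = 401
d²(p, site 3) = (12−18)² + (2−18)² + (12−23)² = 36 + 256 + 121 = 413
d²(p, site 4) = (12−17)² + (2−21)² + (12−21)² = 25 + 361 + 81 = 467
d²(p, site 5) = (12−2)² + (2−16)² + (12−16)² = 100 + 196 + 16 = 312
d²(p, site 6) = (12−1)² + (2−22)² + (12−18)² = 121 + 400 + 36 = 557
The largest is to site 1.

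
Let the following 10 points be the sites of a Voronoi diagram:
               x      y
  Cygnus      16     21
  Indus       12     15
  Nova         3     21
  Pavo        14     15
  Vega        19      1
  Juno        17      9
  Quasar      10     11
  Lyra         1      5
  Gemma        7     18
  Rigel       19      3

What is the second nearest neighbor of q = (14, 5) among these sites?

Squared Euclidean distances:
d²(q, Cygnus) = (14−16)² + (5−21)² = 4 + 256 = 260
d²(q, Indus) = (14−12)² + (5−15)² = 4 + 100 = 104
d²(q, Nova) = (14−3)² + (5−21)² = 121 + 256 = 377
d²(q, Pavo) = (14−14)² + (5−15)² = 0 + 100 = 100
d²(q, Vega) = (14−19)² + (5−1)² = 25 + 16 = 41
d²(q, Juno) = (14−17)² + (5−9)² = 9 + 16 = 25
d²(q, Quasar) = (14−10)² + (5−11)² = 16 + 36 = 52
d²(q, Lyra) = (14−1)² + (5−5)² = 169 + 0 = 169
d²(q, Gemma) = (14−7)² + (5−18)² = 49 + 169 = 218
d²(q, Rigel) = (14−19)² + (5−3)² = 25 + 4 = 29
Sorted ascending: Juno, Rigel, Vega, … — the second-nearest is Rigel.

Rigel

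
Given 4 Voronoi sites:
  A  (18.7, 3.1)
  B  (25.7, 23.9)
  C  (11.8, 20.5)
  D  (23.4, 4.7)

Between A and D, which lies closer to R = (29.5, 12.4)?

Compare squared distances:
|RA|² = (29.5−18.7)² + (12.4−3.1)² = 116.64 + 86.49 = 203.13
|RD|² = (29.5−23.4)² + (12.4−4.7)² = 37.21 + 59.29 = 96.5
203.13 > 96.5, so D is closer.

D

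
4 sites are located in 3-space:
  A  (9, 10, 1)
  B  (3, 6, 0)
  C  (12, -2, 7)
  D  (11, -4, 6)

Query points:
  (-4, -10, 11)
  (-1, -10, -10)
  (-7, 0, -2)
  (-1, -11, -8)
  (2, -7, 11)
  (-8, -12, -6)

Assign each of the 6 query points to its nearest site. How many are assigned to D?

2

(-4, -10, 11) — d² to each: A:669, B:426, C:336, D:286 → nearest is D
(-1, -10, -10) — d² to each: A:621, B:372, C:522, D:436 → nearest is B
(-7, 0, -2) — d² to each: A:365, B:140, C:446, D:404 → nearest is B
(-1, -11, -8) — d² to each: A:622, B:369, C:475, D:389 → nearest is B
(2, -7, 11) — d² to each: A:438, B:291, C:141, D:115 → nearest is D
(-8, -12, -6) — d² to each: A:822, B:481, C:669, D:569 → nearest is B
2 of the 6 points have D as nearest.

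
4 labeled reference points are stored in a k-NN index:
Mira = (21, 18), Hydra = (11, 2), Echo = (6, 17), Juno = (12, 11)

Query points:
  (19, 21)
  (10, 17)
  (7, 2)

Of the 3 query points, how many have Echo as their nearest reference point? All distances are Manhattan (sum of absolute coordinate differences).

(19, 21) — d to each: Mira:5, Hydra:27, Echo:17, Juno:17 → nearest is Mira
(10, 17) — d to each: Mira:12, Hydra:16, Echo:4, Juno:8 → nearest is Echo
(7, 2) — d to each: Mira:30, Hydra:4, Echo:16, Juno:14 → nearest is Hydra
1 of the 3 points has Echo as nearest.

1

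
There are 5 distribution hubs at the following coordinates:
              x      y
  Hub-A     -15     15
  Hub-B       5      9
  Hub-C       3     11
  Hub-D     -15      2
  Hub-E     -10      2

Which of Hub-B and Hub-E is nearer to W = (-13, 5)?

Hub-E

Compare squared distances:
d²(W, Hub-B) = (-13−5)² + (5−9)² = 324 + 16 = 340
d²(W, Hub-E) = (-13−(-10))² + (5−2)² = 9 + 9 = 18
340 > 18, so Hub-E is closer.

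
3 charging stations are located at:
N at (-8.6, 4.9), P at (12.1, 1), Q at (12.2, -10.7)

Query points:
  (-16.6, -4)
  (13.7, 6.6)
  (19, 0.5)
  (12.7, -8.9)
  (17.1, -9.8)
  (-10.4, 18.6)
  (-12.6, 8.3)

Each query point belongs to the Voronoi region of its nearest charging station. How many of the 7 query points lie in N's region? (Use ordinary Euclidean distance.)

3

(-16.6, -4) — d² to each: N:143.21, P:848.69, Q:874.33 → nearest is N
(13.7, 6.6) — d² to each: N:500.18, P:33.92, Q:301.54 → nearest is P
(19, 0.5) — d² to each: N:781.12, P:47.86, Q:171.68 → nearest is P
(12.7, -8.9) — d² to each: N:644.13, P:98.37, Q:3.49 → nearest is Q
(17.1, -9.8) — d² to each: N:876.58, P:141.64, Q:24.82 → nearest is Q
(-10.4, 18.6) — d² to each: N:190.93, P:816.01, Q:1369.25 → nearest is N
(-12.6, 8.3) — d² to each: N:27.56, P:663.38, Q:976.04 → nearest is N
3 of the 7 points have N as nearest.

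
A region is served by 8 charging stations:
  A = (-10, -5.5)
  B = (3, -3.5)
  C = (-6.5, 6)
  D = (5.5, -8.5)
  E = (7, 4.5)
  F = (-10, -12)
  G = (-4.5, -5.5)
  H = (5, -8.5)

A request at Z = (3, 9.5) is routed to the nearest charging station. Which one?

E

Compare squared distances (the ordering matches that of the actual distances):
|ZA|² = (3−(-10))² + (9.5−(-5.5))² = 169 + 225 = 394
|ZB|² = (3−3)² + (9.5−(-3.5))² = 0 + 169 = 169
|ZC|² = (3−(-6.5))² + (9.5−6)² = 90.25 + 12.25 = 102.5
|ZD|² = (3−5.5)² + (9.5−(-8.5))² = 6.25 + 324 = 330.25
|ZE|² = (3−7)² + (9.5−4.5)² = 16 + 25 = 41
|ZF|² = (3−(-10))² + (9.5−(-12))² = 169 + 462.25 = 631.25
|ZG|² = (3−(-4.5))² + (9.5−(-5.5))² = 56.25 + 225 = 281.25
|ZH|² = (3−5)² + (9.5−(-8.5))² = 4 + 324 = 328
The smallest is to E, so Z lies in the Voronoi region of E.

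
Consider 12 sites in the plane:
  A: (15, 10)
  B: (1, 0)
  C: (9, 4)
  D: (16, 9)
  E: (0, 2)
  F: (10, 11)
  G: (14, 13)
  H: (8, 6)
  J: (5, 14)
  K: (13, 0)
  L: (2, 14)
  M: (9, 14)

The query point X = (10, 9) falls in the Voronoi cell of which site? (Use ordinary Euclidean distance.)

Since √ is increasing, it suffices to compare squared distances:
|XA|² = (10−15)² + (9−10)² = 25 + 1 = 26
|XB|² = (10−1)² + (9−0)² = 81 + 81 = 162
|XC|² = (10−9)² + (9−4)² = 1 + 25 = 26
|XD|² = (10−16)² + (9−9)² = 36 + 0 = 36
|XE|² = (10−0)² + (9−2)² = 100 + 49 = 149
|XF|² = (10−10)² + (9−11)² = 0 + 4 = 4
|XG|² = (10−14)² + (9−13)² = 16 + 16 = 32
|XH|² = (10−8)² + (9−6)² = 4 + 9 = 13
|XJ|² = (10−5)² + (9−14)² = 25 + 25 = 50
|XK|² = (10−13)² + (9−0)² = 9 + 81 = 90
|XL|² = (10−2)² + (9−14)² = 64 + 25 = 89
|XM|² = (10−9)² + (9−14)² = 1 + 25 = 26
The smallest is to F, so X lies in the Voronoi region of F.

F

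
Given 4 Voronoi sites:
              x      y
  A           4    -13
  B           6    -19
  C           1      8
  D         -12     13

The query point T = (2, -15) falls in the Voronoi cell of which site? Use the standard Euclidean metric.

Since √ is increasing, it suffices to compare squared distances:
|TA|² = (2−4)² + (-15−(-13))² = 4 + 4 = 8
|TB|² = (2−6)² + (-15−(-19))² = 16 + 16 = 32
|TC|² = (2−1)² + (-15−8)² = 1 + 529 = 530
|TD|² = (2−(-12))² + (-15−13)² = 196 + 784 = 980
A is nearest.

A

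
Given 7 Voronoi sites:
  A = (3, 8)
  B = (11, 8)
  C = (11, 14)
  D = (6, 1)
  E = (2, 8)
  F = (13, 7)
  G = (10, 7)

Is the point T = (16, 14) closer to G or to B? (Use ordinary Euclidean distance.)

B

Compare squared distances:
|TG|² = (16−10)² + (14−7)² = 36 + 49 = 85
|TB|² = (16−11)² + (14−8)² = 25 + 36 = 61
85 > 61, so B is closer.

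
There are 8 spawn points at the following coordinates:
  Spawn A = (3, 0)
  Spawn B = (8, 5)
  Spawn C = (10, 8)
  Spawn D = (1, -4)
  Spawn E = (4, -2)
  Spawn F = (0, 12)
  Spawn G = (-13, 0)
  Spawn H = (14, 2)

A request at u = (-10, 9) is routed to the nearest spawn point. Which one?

Squared Euclidean distances:
d²(u, Spawn A) = 169 + 81 = 250
d²(u, Spawn B) = 324 + 16 = 340
d²(u, Spawn C) = 400 + 1 = 401
d²(u, Spawn D) = 121 + 169 = 290
d²(u, Spawn E) = 196 + 121 = 317
d²(u, Spawn F) = 100 + 9 = 109
d²(u, Spawn G) = 9 + 81 = 90
d²(u, Spawn H) = 576 + 49 = 625
Minimum is at Spawn G.

Spawn G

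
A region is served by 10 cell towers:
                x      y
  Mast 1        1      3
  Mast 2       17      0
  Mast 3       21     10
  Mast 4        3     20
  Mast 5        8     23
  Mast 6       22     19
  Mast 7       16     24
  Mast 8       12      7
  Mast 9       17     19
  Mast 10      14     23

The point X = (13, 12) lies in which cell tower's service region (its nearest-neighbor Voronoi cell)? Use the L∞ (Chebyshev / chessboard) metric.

Mast 8

d(X, Mast 1) = max(12, 9) = 12
d(X, Mast 2) = max(4, 12) = 12
d(X, Mast 3) = max(8, 2) = 8
d(X, Mast 4) = max(10, 8) = 10
d(X, Mast 5) = max(5, 11) = 11
d(X, Mast 6) = max(9, 7) = 9
d(X, Mast 7) = max(3, 12) = 12
d(X, Mast 8) = max(1, 5) = 5
d(X, Mast 9) = max(4, 7) = 7
d(X, Mast 10) = max(1, 11) = 11
Mast 8 is nearest.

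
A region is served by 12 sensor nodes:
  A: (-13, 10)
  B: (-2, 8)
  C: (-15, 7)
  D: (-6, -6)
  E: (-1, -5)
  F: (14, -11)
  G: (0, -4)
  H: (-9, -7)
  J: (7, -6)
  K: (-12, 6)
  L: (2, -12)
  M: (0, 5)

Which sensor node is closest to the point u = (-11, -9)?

H

Squared Euclidean distances:
|uA|² = 4 + 361 = 365
|uB|² = 81 + 289 = 370
|uC|² = 16 + 256 = 272
|uD|² = 25 + 9 = 34
|uE|² = 100 + 16 = 116
|uF|² = 625 + 4 = 629
|uG|² = 121 + 25 = 146
|uH|² = 4 + 4 = 8
|uJ|² = 324 + 9 = 333
|uK|² = 1 + 225 = 226
|uL|² = 169 + 9 = 178
|uM|² = 121 + 196 = 317
The smallest is to H, so u lies in the Voronoi region of H.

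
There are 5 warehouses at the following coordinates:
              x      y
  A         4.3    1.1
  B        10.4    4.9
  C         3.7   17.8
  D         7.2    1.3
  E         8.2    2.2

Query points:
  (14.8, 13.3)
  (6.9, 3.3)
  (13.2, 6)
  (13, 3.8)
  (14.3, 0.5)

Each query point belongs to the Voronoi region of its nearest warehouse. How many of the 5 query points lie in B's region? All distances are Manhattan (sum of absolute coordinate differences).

3

(14.8, 13.3) — d to each: A:22.7, B:12.8, C:15.6, D:19.6, E:17.7 → nearest is B
(6.9, 3.3) — d to each: A:4.8, B:5.1, C:17.7, D:2.3, E:2.4 → nearest is D
(13.2, 6) — d to each: A:13.8, B:3.9, C:21.3, D:10.7, E:8.8 → nearest is B
(13, 3.8) — d to each: A:11.4, B:3.7, C:23.3, D:8.3, E:6.4 → nearest is B
(14.3, 0.5) — d to each: A:10.6, B:8.3, C:27.9, D:7.9, E:7.8 → nearest is E
3 of the 5 points have B as nearest.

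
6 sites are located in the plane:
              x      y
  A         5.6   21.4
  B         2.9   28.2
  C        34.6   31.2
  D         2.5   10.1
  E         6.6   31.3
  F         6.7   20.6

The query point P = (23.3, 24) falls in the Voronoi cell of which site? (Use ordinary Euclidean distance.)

C

Compare squared distances (the ordering matches that of the actual distances):
|PA|² = (23.3−5.6)² + (24−21.4)² = 313.29 + 6.76 = 320.05
|PB|² = (23.3−2.9)² + (24−28.2)² = 416.16 + 17.64 = 433.8
|PC|² = (23.3−34.6)² + (24−31.2)² = 127.69 + 51.84 = 179.53
|PD|² = (23.3−2.5)² + (24−10.1)² = 432.64 + 193.21 = 625.85
|PE|² = (23.3−6.6)² + (24−31.3)² = 278.89 + 53.29 = 332.18
|PF|² = (23.3−6.7)² + (24−20.6)² = 275.56 + 11.56 = 287.12
C is nearest.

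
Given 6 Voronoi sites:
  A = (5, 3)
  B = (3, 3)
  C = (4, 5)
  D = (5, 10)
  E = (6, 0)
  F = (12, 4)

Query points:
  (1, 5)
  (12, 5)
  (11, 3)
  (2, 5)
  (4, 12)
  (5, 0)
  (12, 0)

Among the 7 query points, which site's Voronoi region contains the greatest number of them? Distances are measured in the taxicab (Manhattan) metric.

F

(1, 5) — d to each: A:6, B:4, C:3, D:9, E:10, F:12 → nearest is C
(12, 5) — d to each: A:9, B:11, C:8, D:12, E:11, F:1 → nearest is F
(11, 3) — d to each: A:6, B:8, C:9, D:13, E:8, F:2 → nearest is F
(2, 5) — d to each: A:5, B:3, C:2, D:8, E:9, F:11 → nearest is C
(4, 12) — d to each: A:10, B:10, C:7, D:3, E:14, F:16 → nearest is D
(5, 0) — d to each: A:3, B:5, C:6, D:10, E:1, F:11 → nearest is E
(12, 0) — d to each: A:10, B:12, C:13, D:17, E:6, F:4 → nearest is F
Tally — C:2, D:1, E:1, F:3. F captures the most (3).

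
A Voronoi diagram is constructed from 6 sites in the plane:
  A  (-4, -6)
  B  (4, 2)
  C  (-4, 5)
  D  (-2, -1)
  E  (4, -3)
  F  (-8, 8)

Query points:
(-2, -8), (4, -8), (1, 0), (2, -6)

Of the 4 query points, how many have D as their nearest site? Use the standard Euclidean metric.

(-2, -8) — d² to each: A:8, B:136, C:173, D:49, E:61, F:292 → nearest is A
(4, -8) — d² to each: A:68, B:100, C:233, D:85, E:25, F:400 → nearest is E
(1, 0) — d² to each: A:61, B:13, C:50, D:10, E:18, F:145 → nearest is D
(2, -6) — d² to each: A:36, B:68, C:157, D:41, E:13, F:296 → nearest is E
1 of the 4 points has D as nearest.

1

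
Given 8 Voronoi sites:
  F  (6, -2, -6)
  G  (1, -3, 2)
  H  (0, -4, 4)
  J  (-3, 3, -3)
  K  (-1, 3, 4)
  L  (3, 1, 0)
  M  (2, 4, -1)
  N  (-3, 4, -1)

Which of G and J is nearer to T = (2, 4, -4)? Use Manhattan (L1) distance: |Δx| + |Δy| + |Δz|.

d(T,G) = |2−1| + |4−(-3)| + |-4−2| = 1 + 7 + 6 = 14
d(T,J) = |2−(-3)| + |4−3| + |-4−(-3)| = 5 + 1 + 1 = 7
14 > 7, so J is closer.

J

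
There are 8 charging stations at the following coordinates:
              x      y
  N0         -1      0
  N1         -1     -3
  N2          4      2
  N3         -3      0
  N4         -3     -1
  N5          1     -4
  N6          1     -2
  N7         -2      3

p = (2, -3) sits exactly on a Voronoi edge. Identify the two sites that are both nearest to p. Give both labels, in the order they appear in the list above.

N5 and N6

Squared distances from p to each site:
|pN0|² = 9 + 9 = 18
|pN1|² = 9 + 0 = 9
|pN2|² = 4 + 25 = 29
|pN3|² = 25 + 9 = 34
|pN4|² = 25 + 4 = 29
|pN5|² = 1 + 1 = 2
|pN6|² = 1 + 1 = 2
|pN7|² = 16 + 36 = 52
p is equidistant from N5 and N6 (both at squared distance 2), and every other site is strictly farther — so p lies on the N5–N6 Voronoi edge.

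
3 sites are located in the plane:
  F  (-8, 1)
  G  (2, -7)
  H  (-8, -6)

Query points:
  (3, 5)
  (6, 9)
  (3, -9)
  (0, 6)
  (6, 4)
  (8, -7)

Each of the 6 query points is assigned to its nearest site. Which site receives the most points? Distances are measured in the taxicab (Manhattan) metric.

(3, 5) — d to each: F:15, G:13, H:22 → nearest is G
(6, 9) — d to each: F:22, G:20, H:29 → nearest is G
(3, -9) — d to each: F:21, G:3, H:14 → nearest is G
(0, 6) — d to each: F:13, G:15, H:20 → nearest is F
(6, 4) — d to each: F:17, G:15, H:24 → nearest is G
(8, -7) — d to each: F:24, G:6, H:17 → nearest is G
Tally — F:1, G:5. G captures the most (5).

G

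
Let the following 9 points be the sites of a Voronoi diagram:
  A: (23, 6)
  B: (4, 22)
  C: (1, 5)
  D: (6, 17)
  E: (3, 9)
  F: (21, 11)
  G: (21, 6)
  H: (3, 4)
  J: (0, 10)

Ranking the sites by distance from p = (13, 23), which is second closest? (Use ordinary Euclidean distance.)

D

Squared Euclidean distances:
|pA|² = (13−23)² + (23−6)² = 100 + 289 = 389
|pB|² = (13−4)² + (23−22)² = 81 + 1 = 82
|pC|² = (13−1)² + (23−5)² = 144 + 324 = 468
|pD|² = (13−6)² + (23−17)² = 49 + 36 = 85
|pE|² = (13−3)² + (23−9)² = 100 + 196 = 296
|pF|² = (13−21)² + (23−11)² = 64 + 144 = 208
|pG|² = (13−21)² + (23−6)² = 64 + 289 = 353
|pH|² = (13−3)² + (23−4)² = 100 + 361 = 461
|pJ|² = (13−0)² + (23−10)² = 169 + 169 = 338
Sorted ascending: B, D, F, … — the second-nearest is D.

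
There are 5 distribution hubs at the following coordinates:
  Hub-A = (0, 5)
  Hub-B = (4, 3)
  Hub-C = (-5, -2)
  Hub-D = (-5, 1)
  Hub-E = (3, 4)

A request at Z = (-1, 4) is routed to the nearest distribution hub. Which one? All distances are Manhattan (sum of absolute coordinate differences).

Hub-A

d(Z, Hub-A) = |-1−0| + |4−5| = 1 + 1 = 2
d(Z, Hub-B) = |-1−4| + |4−3| = 5 + 1 = 6
d(Z, Hub-C) = |-1−(-5)| + |4−(-2)| = 4 + 6 = 10
d(Z, Hub-D) = |-1−(-5)| + |4−1| = 4 + 3 = 7
d(Z, Hub-E) = |-1−3| + |4−4| = 4 + 0 = 4
The smallest is to Hub-A, so Z lies in the Voronoi region of Hub-A.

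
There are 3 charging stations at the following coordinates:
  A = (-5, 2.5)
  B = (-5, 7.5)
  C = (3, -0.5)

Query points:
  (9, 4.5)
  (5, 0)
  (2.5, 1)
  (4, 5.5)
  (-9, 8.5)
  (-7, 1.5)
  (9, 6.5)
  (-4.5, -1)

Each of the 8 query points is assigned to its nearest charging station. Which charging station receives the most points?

C

(9, 4.5) — d² to each: A:200, B:205, C:61 → nearest is C
(5, 0) — d² to each: A:106.25, B:156.25, C:4.25 → nearest is C
(2.5, 1) — d² to each: A:58.5, B:98.5, C:2.5 → nearest is C
(4, 5.5) — d² to each: A:90, B:85, C:37 → nearest is C
(-9, 8.5) — d² to each: A:52, B:17, C:225 → nearest is B
(-7, 1.5) — d² to each: A:5, B:40, C:104 → nearest is A
(9, 6.5) — d² to each: A:212, B:197, C:85 → nearest is C
(-4.5, -1) — d² to each: A:12.5, B:72.5, C:56.5 → nearest is A
Tally — A:2, B:1, C:5. C captures the most (5).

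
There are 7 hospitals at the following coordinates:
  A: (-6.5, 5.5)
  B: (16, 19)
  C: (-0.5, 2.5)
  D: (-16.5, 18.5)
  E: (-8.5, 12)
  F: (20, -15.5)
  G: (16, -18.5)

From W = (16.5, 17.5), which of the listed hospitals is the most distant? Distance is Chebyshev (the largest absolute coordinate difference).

d(W,A) = max(23, 12) = 23
d(W,B) = max(0.5, 1.5) = 1.5
d(W,C) = max(17, 15) = 17
d(W,D) = max(33, 1) = 33
d(W,E) = max(25, 5.5) = 25
d(W,F) = max(3.5, 33) = 33
d(W,G) = max(0.5, 36) = 36
The largest is to G.

G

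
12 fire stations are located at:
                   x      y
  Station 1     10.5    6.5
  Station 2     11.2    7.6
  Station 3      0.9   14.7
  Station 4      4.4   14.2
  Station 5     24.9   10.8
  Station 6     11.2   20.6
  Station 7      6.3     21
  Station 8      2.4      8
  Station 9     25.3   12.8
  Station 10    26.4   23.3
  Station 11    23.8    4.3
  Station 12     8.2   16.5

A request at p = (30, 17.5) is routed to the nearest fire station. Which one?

Station 9

Since √ is increasing, it suffices to compare squared distances:
d²(p, Station 1) = (30−10.5)² + (17.5−6.5)² = 380.25 + 121 = 501.25
d²(p, Station 2) = (30−11.2)² + (17.5−7.6)² = 353.44 + 98.01 = 451.45
d²(p, Station 3) = (30−0.9)² + (17.5−14.7)² = 846.81 + 7.84 = 854.65
d²(p, Station 4) = (30−4.4)² + (17.5−14.2)² = 655.36 + 10.89 = 666.25
d²(p, Station 5) = (30−24.9)² + (17.5−10.8)² = 26.01 + 44.89 = 70.9
d²(p, Station 6) = (30−11.2)² + (17.5−20.6)² = 353.44 + 9.61 = 363.05
d²(p, Station 7) = (30−6.3)² + (17.5−21)² = 561.69 + 12.25 = 573.94
d²(p, Station 8) = (30−2.4)² + (17.5−8)² = 761.76 + 90.25 = 852.01
d²(p, Station 9) = (30−25.3)² + (17.5−12.8)² = 22.09 + 22.09 = 44.18
d²(p, Station 10) = (30−26.4)² + (17.5−23.3)² = 12.96 + 33.64 = 46.6
d²(p, Station 11) = (30−23.8)² + (17.5−4.3)² = 38.44 + 174.24 = 212.68
d²(p, Station 12) = (30−8.2)² + (17.5−16.5)² = 475.24 + 1 = 476.24
Minimum is at Station 9.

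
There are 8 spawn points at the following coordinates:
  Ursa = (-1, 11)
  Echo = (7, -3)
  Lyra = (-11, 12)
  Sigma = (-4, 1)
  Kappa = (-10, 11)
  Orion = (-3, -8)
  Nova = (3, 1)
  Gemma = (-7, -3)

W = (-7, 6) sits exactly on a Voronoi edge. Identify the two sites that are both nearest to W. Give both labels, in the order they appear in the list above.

Squared distances from W to each site:
d²(W, Ursa) = (-7−(-1))² + (6−11)² = 36 + 25 = 61
d²(W, Echo) = (-7−7)² + (6−(-3))² = 196 + 81 = 277
d²(W, Lyra) = (-7−(-11))² + (6−12)² = 16 + 36 = 52
d²(W, Sigma) = (-7−(-4))² + (6−1)² = 9 + 25 = 34
d²(W, Kappa) = (-7−(-10))² + (6−11)² = 9 + 25 = 34
d²(W, Orion) = (-7−(-3))² + (6−(-8))² = 16 + 196 = 212
d²(W, Nova) = (-7−3)² + (6−1)² = 100 + 25 = 125
d²(W, Gemma) = (-7−(-7))² + (6−(-3))² = 0 + 81 = 81
W is equidistant from Sigma and Kappa (both at squared distance 34), and every other site is strictly farther — so W lies on the Sigma–Kappa Voronoi edge.

Sigma and Kappa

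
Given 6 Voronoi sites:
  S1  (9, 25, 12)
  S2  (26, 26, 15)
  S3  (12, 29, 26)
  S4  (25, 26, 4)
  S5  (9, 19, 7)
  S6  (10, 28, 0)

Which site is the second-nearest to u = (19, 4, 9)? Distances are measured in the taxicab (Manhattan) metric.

d(u,S1) = |19−9| + |4−25| + |9−12| = 10 + 21 + 3 = 34
d(u,S2) = |19−26| + |4−26| + |9−15| = 7 + 22 + 6 = 35
d(u,S3) = |19−12| + |4−29| + |9−26| = 7 + 25 + 17 = 49
d(u,S4) = |19−25| + |4−26| + |9−4| = 6 + 22 + 5 = 33
d(u,S5) = |19−9| + |4−19| + |9−7| = 10 + 15 + 2 = 27
d(u,S6) = |19−10| + |4−28| + |9−0| = 9 + 24 + 9 = 42
Sorted ascending: S5, S4, S1, … — the second-nearest is S4.

S4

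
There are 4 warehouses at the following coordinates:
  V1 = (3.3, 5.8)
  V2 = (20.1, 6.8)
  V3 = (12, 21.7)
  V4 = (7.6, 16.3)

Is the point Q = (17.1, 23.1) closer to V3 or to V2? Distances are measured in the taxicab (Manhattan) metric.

V3

d(Q,V3) = |17.1−12| + |23.1−21.7| = 5.1 + 1.4 = 6.5
d(Q,V2) = |17.1−20.1| + |23.1−6.8| = 3 + 16.3 = 19.3
6.5 < 19.3, so V3 is closer.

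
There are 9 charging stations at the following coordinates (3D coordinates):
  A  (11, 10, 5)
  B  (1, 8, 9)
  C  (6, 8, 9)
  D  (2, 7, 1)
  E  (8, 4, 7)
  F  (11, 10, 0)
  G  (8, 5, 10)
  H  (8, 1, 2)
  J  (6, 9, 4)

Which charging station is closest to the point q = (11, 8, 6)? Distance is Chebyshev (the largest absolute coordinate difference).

A

d(q,A) = max(0, 2, 1) = 2
d(q,B) = max(10, 0, 3) = 10
d(q,C) = max(5, 0, 3) = 5
d(q,D) = max(9, 1, 5) = 9
d(q,E) = max(3, 4, 1) = 4
d(q,F) = max(0, 2, 6) = 6
d(q,G) = max(3, 3, 4) = 4
d(q,H) = max(3, 7, 4) = 7
d(q,J) = max(5, 1, 2) = 5
A is nearest.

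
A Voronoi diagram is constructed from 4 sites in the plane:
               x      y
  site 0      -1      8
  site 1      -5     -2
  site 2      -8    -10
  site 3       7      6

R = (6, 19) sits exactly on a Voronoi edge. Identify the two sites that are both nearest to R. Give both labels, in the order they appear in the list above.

Squared distances from R to each site:
d²(R, site 0) = (6−(-1))² + (19−8)² = 49 + 121 = 170
d²(R, site 1) = (6−(-5))² + (19−(-2))² = 121 + 441 = 562
d²(R, site 2) = (6−(-8))² + (19−(-10))² = 196 + 841 = 1037
d²(R, site 3) = (6−7)² + (19−6)² = 1 + 169 = 170
R is equidistant from site 0 and site 3 (both at squared distance 170), and every other site is strictly farther — so R lies on the site 0–site 3 Voronoi edge.

site 0 and site 3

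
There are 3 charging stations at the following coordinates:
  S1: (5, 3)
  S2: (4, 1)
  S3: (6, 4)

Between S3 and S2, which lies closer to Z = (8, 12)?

Compare squared distances:
|ZS3|² = (8−6)² + (12−4)² = 4 + 64 = 68
|ZS2|² = (8−4)² + (12−1)² = 16 + 121 = 137
68 < 137, so S3 is closer.

S3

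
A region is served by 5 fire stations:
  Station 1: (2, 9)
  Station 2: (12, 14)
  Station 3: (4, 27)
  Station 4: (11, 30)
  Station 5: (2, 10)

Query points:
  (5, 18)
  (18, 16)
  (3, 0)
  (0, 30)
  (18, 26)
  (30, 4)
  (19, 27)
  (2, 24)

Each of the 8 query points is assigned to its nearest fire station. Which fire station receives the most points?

(5, 18) — d² to each: Station 1:90, Station 2:65, Station 3:82, Station 4:180, Station 5:73 → nearest is Station 2
(18, 16) — d² to each: Station 1:305, Station 2:40, Station 3:317, Station 4:245, Station 5:292 → nearest is Station 2
(3, 0) — d² to each: Station 1:82, Station 2:277, Station 3:730, Station 4:964, Station 5:101 → nearest is Station 1
(0, 30) — d² to each: Station 1:445, Station 2:400, Station 3:25, Station 4:121, Station 5:404 → nearest is Station 3
(18, 26) — d² to each: Station 1:545, Station 2:180, Station 3:197, Station 4:65, Station 5:512 → nearest is Station 4
(30, 4) — d² to each: Station 1:809, Station 2:424, Station 3:1205, Station 4:1037, Station 5:820 → nearest is Station 2
(19, 27) — d² to each: Station 1:613, Station 2:218, Station 3:225, Station 4:73, Station 5:578 → nearest is Station 4
(2, 24) — d² to each: Station 1:225, Station 2:200, Station 3:13, Station 4:117, Station 5:196 → nearest is Station 3
Tally — Station 1:1, Station 2:3, Station 3:2, Station 4:2. Station 2 captures the most (3).

Station 2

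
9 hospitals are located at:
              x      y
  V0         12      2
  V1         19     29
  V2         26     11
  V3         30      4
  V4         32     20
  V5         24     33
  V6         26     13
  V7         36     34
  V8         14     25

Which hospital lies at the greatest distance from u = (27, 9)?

V7

Compare squared distances (the ordering matches that of the actual distances):
|uV0|² = (27−12)² + (9−2)² = 225 + 49 = 274
|uV1|² = (27−19)² + (9−29)² = 64 + 400 = 464
|uV2|² = (27−26)² + (9−11)² = 1 + 4 = 5
|uV3|² = (27−30)² + (9−4)² = 9 + 25 = 34
|uV4|² = (27−32)² + (9−20)² = 25 + 121 = 146
|uV5|² = (27−24)² + (9−33)² = 9 + 576 = 585
|uV6|² = (27−26)² + (9−13)² = 1 + 16 = 17
|uV7|² = (27−36)² + (9−34)² = 81 + 625 = 706
|uV8|² = (27−14)² + (9−25)² = 169 + 256 = 425
The largest is to V7.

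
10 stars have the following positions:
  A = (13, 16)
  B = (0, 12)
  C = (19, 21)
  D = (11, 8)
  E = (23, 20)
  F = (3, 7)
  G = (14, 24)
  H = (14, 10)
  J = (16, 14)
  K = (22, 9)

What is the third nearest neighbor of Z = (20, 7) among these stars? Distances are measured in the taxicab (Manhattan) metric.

D

d(Z,A) = 7 + 9 = 16
d(Z,B) = 20 + 5 = 25
d(Z,C) = 1 + 14 = 15
d(Z,D) = 9 + 1 = 10
d(Z,E) = 3 + 13 = 16
d(Z,F) = 17 + 0 = 17
d(Z,G) = 6 + 17 = 23
d(Z,H) = 6 + 3 = 9
d(Z,J) = 4 + 7 = 11
d(Z,K) = 2 + 2 = 4
Sorted ascending: K, H, D, J, … — the third-nearest is D.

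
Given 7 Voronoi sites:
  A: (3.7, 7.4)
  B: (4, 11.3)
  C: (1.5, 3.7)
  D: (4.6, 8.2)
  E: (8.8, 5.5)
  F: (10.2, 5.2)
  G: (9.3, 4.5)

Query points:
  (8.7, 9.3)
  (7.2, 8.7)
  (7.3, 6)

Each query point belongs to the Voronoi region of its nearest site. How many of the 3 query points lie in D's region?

(8.7, 9.3) — d² to each: A:28.61, B:26.09, C:83.2, D:18.02, E:14.45, F:19.06, G:23.4 → nearest is E
(7.2, 8.7) — d² to each: A:13.94, B:17, C:57.49, D:7.01, E:12.8, F:21.25, G:22.05 → nearest is D
(7.3, 6) — d² to each: A:14.92, B:38.98, C:38.93, D:12.13, E:2.5, F:9.05, G:6.25 → nearest is E
1 of the 3 points has D as nearest.

1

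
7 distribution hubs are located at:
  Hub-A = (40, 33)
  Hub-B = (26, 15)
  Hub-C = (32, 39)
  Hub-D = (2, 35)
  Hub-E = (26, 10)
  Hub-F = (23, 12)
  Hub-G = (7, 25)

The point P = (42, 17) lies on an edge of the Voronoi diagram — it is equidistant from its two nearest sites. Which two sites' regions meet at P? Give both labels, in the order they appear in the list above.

Hub-A and Hub-B

Squared distances from P to each site:
d²(P, Hub-A) = (42−40)² + (17−33)² = 4 + 256 = 260
d²(P, Hub-B) = (42−26)² + (17−15)² = 256 + 4 = 260
d²(P, Hub-C) = (42−32)² + (17−39)² = 100 + 484 = 584
d²(P, Hub-D) = (42−2)² + (17−35)² = 1600 + 324 = 1924
d²(P, Hub-E) = (42−26)² + (17−10)² = 256 + 49 = 305
d²(P, Hub-F) = (42−23)² + (17−12)² = 361 + 25 = 386
d²(P, Hub-G) = (42−7)² + (17−25)² = 1225 + 64 = 1289
P is equidistant from Hub-A and Hub-B (both at squared distance 260), and every other site is strictly farther — so P lies on the Hub-A–Hub-B Voronoi edge.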